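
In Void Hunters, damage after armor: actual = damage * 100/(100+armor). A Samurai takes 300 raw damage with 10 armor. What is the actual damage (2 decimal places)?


actual = 300 * 100 / (100 + 10)
= 300 * 100 / 110
= 30000 / 110
= 272.73

272.73 damage


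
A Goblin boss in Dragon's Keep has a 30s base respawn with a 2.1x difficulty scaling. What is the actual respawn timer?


Respawn time = base * multiplier
= 30 * 2.1
= 63.0 seconds

63.0 seconds


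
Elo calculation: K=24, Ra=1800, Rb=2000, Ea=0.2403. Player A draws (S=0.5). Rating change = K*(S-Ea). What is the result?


Elo update: delta = K * (S - Ea), where S = 0.5 (draws)
S - Ea = 0.5 - 0.2403 = 0.2597
Rating change = 24 * 0.2597
= 6.23

6.23 rating points


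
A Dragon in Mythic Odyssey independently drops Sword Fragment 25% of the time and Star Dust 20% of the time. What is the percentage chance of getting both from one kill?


For independent events, P(both) = P(A) * P(B)
= 25% * 20%
= 500 / 100 %
= 5.0%

5.0%


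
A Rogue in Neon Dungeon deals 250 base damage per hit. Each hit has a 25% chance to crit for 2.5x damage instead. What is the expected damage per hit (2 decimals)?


E[dmg] = base * (1 + crit_chance * (crit_mult - 1))
cc as decimal = 25/100 = 0.25
cm - 1 = 2.5 - 1 = 1.5
Bonus factor = 0.25 * 1.5 = 0.375
Total multiplier = 1 + 0.375 = 1.375
Expected damage = 250 * 1.375 = 343.75

343.75 damage


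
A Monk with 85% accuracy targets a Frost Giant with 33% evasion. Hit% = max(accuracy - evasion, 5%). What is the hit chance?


accuracy - evasion = 85 - 33 = 52
Apply floor: max(52, 5) = 52
Hit chance = 52%

52%


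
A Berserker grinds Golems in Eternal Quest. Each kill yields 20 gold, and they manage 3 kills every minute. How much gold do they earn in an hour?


Gold per minute = 20 * 3 = 60
Gold per hour = 60 * 60 = 3600

3600 gold/hour


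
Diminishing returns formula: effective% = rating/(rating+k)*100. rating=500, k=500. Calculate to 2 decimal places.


effective% = rating / (rating + k) * 100
= 500 / (500 + 500) * 100
= 500 / 1000 * 100
= 0.5 * 100
= 50.00%

50.00%


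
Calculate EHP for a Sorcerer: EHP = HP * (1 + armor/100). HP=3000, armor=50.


EHP = 3000 * (1 + 50/100)
= 3000 * (1 + 0.5)
= 3000 * 1.5
= 4500.0

4500.0 EHP


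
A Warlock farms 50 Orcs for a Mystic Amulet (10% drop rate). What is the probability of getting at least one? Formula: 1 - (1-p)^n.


P(at least one) = 1 - P(none) = 1 - (1-p)^n
p = 10/100 = 0.1
1 - p = 0.9
(1 - p)^50 = 0.9^50 = 0.005154
P(at least one) = 1 - 0.005154 = 0.9948

0.9948


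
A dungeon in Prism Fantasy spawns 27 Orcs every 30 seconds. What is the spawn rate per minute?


Spawns per minute = count * (60 / interval)
= 27 * (60 / 30)
= 27 * 2.0
= 54.0

54.0 per minute


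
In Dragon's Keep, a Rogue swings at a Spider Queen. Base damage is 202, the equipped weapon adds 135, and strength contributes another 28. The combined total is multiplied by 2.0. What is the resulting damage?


Sum base + weapon + str = 202 + 135 + 28 = 365
Multiply by 2.0:
365 * 2.0 = 730.0

730.0 damage


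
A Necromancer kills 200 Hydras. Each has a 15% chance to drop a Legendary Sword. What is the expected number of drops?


Expected drops = kills * (drop_rate / 100)
= 200 * (15 / 100)
= 200 * 0.15
= 30.0

30.0 drops


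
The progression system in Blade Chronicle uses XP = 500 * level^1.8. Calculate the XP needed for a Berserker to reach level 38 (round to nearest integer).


XP = 500 * level^1.8
Substitute level = 38:
XP = 500 * 38^1.8
= 500 * 697.6064
= 348803

348803 XP


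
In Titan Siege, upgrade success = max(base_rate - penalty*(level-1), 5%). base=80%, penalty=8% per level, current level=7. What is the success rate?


raw_rate = 80 - 8 * (7 - 1)
= 80 - 8 * 6
= 80 - 48
= 32
Apply floor: max(32, 5) = 32%

32%


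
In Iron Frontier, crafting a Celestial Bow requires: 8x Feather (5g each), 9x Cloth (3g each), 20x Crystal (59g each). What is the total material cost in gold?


Cost breakdown:
  Feather: 8 * 5 = 40
  Cloth: 9 * 3 = 27
  Crystal: 20 * 59 = 1180
Total = 40 + 27 + 1180 = 1247

1247 gold


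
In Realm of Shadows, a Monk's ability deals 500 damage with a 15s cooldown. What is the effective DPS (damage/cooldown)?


DPS = damage / cooldown
= 500 / 15
= 33.33

33.33 DPS


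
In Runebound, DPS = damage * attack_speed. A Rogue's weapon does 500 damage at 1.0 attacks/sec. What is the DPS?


DPS = damage * attack_speed
= 500 * 1.0
= 500.0

500.0 DPS


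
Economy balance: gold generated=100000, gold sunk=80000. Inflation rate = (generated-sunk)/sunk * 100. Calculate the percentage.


Net gold = 100000 - 80000 = 20000
Inflation rate = net / sunk * 100 = 20000 / 80000 * 100
= 0.25 * 100
= 25.00%

25.00%


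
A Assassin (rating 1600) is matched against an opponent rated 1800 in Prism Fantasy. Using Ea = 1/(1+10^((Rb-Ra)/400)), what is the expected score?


Elo expected score: Ea = 1/(1 + 10^((Rb-Ra)/400))
Rb - Ra = 1800 - 1600 = 200
(Rb-Ra)/400 = 200/400 = 0.5
10^0.5 = 3.162278
Ea = 1/(1 + 3.162278) = 1/4.162278 = 0.2403

0.2403


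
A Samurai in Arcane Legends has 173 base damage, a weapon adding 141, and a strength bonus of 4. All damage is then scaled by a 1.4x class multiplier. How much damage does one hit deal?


Sum base + weapon + str = 173 + 141 + 4 = 318
Multiply by 1.4:
318 * 1.4 = 445.2

445.2 damage


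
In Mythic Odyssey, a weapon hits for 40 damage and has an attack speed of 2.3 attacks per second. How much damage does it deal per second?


DPS = damage * attack_speed
= 40 * 2.3
= 92.0

92.0 DPS


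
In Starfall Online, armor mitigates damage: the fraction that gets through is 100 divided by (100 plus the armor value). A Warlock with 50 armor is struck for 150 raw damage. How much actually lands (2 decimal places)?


actual = 150 * 100 / (100 + 50)
= 150 * 100 / 150
= 15000 / 150
= 100.00

100.00 damage


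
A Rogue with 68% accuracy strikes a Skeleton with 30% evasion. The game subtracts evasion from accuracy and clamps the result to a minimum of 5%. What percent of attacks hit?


accuracy - evasion = 68 - 30 = 38
Apply floor: max(38, 5) = 38
Hit chance = 38%

38%


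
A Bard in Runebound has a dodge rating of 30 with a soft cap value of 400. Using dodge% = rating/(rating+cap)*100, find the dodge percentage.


dodge% = 30 / (30 + 400) * 100
= 30 / 430 * 100
= 0.069767 * 100
= 6.98%

6.98%


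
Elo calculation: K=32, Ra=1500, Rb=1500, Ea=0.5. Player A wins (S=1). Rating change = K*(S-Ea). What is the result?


Elo update: delta = K * (S - Ea), where S = 1 (wins)
S - Ea = 1 - 0.5 = 0.5
Rating change = 32 * 0.5
= 16.00

16.00 rating points


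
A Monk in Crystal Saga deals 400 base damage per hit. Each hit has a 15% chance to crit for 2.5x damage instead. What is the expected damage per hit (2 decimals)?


E[dmg] = base * (1 + crit_chance * (crit_mult - 1))
cc as decimal = 15/100 = 0.15
cm - 1 = 2.5 - 1 = 1.5
Bonus factor = 0.15 * 1.5 = 0.225
Total multiplier = 1 + 0.225 = 1.225
Expected damage = 400 * 1.225 = 490.00

490.00 damage


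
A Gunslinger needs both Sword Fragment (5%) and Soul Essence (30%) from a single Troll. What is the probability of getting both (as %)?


For independent events, P(both) = P(A) * P(B)
= 5% * 30%
= 150 / 100 %
= 1.5%

1.5%


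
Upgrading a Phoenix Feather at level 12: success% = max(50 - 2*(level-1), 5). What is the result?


raw_rate = 50 - 2 * (12 - 1)
= 50 - 2 * 11
= 50 - 22
= 28
Apply floor: max(28, 5) = 28%

28%


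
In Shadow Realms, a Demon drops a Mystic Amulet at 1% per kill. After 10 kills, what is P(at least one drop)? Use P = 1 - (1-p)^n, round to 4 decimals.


P(at least one) = 1 - P(none) = 1 - (1-p)^n
p = 1/100 = 0.01
1 - p = 0.99
(1 - p)^10 = 0.99^10 = 0.904382
P(at least one) = 1 - 0.904382 = 0.0956

0.0956


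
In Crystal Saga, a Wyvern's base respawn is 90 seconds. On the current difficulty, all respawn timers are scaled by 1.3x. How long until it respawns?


Respawn time = base * multiplier
= 90 * 1.3
= 117.0 seconds

117.0 seconds


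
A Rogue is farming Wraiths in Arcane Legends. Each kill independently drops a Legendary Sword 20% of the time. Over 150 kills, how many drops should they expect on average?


Expected drops = kills * (drop_rate / 100)
= 150 * (20 / 100)
= 150 * 0.2
= 30.0

30.0 drops


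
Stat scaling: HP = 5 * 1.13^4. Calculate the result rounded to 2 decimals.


value = base * growth^level
= 5 * 1.13^4
= 5 * 1.630474
= 8.15

8.15 HP


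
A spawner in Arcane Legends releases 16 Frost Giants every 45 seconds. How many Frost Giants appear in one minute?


Spawns per minute = count * (60 / interval)
= 16 * (60 / 45)
= 16 * 1.3333
= 21.33

21.33 per minute


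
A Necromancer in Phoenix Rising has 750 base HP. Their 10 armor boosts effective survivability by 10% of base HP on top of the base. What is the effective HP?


EHP = 750 * (1 + 10/100)
= 750 * (1 + 0.1)
= 750 * 1.1
= 825.0

825.0 EHP


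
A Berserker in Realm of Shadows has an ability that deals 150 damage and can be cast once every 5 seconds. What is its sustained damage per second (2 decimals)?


DPS = damage / cooldown
= 150 / 5
= 30.00

30.00 DPS


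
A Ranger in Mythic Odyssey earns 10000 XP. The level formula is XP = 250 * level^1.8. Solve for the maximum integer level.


XP = 250 * level^1.8, so level = (XP / 250)^(1/1.8)
= (10000 / 250)^(1/1.8)
= 40.0^0.5556
= 7.7631
Floor: level = 7

level 7


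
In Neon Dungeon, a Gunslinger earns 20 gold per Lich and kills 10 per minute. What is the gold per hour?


Gold per minute = 20 * 10 = 200
Gold per hour = 200 * 60 = 12000

12000 gold/hour


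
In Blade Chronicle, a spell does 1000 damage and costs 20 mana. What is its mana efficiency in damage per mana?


Efficiency = damage / mana
= 1000 / 20
= 50.00

50.00 dmg/mana


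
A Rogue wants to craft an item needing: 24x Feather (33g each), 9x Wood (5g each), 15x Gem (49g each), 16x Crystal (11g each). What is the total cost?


Cost breakdown:
  Feather: 24 * 33 = 792
  Wood: 9 * 5 = 45
  Gem: 15 * 49 = 735
  Crystal: 16 * 11 = 176
Total = 792 + 45 + 735 + 176 = 1748

1748 gold


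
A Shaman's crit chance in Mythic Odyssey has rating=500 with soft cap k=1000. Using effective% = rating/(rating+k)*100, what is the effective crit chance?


effective% = rating / (rating + k) * 100
= 500 / (500 + 1000) * 100
= 500 / 1500 * 100
= 0.333333 * 100
= 33.33%

33.33%


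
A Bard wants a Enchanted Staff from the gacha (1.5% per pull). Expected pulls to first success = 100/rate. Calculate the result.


Expected pulls for a geometric distribution = 1/p = 100 / rate%
= 100 / 1.5
= 66.67

66.67 pulls


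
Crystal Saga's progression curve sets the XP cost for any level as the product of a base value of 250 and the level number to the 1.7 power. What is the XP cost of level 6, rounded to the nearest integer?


XP = 250 * level^1.7
Substitute level = 6:
XP = 250 * 6^1.7
= 250 * 21.0309
= 5258

5258 XP


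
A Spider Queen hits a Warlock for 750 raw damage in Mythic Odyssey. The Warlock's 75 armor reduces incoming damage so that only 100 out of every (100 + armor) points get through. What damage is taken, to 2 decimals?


actual = 750 * 100 / (100 + 75)
= 750 * 100 / 175
= 75000 / 175
= 428.57

428.57 damage


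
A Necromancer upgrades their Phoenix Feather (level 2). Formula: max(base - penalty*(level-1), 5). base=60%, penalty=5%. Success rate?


raw_rate = 60 - 5 * (2 - 1)
= 60 - 5 * 1
= 60 - 5
= 55
Apply floor: max(55, 5) = 55%

55%


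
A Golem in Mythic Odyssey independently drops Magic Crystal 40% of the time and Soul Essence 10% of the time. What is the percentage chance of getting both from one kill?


For independent events, P(both) = P(A) * P(B)
= 40% * 10%
= 400 / 100 %
= 4.0%

4.0%


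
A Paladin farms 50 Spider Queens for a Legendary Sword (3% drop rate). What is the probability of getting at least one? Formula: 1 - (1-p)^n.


P(at least one) = 1 - P(none) = 1 - (1-p)^n
p = 3/100 = 0.03
1 - p = 0.97
(1 - p)^50 = 0.97^50 = 0.218065
P(at least one) = 1 - 0.218065 = 0.7819

0.7819


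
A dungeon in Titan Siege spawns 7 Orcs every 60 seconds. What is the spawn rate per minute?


Spawns per minute = count * (60 / interval)
= 7 * (60 / 60)
= 7 * 1.0
= 7.0

7.0 per minute


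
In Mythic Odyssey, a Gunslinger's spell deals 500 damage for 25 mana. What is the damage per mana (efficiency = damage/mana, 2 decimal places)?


Efficiency = damage / mana
= 500 / 25
= 20.00

20.00 dmg/mana


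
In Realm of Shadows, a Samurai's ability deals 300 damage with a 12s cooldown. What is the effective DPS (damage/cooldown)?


DPS = damage / cooldown
= 300 / 12
= 25.00

25.00 DPS


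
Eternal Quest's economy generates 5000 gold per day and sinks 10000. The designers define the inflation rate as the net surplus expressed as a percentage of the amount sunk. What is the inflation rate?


Net gold = 5000 - 10000 = -5000
Inflation rate = net / sunk * 100 = -5000 / 10000 * 100
= -0.5 * 100
= -50.00%

-50.00%


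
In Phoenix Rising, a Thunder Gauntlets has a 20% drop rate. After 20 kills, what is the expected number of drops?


Expected drops = kills * (drop_rate / 100)
= 20 * (20 / 100)
= 20 * 0.2
= 4.0

4.0 drops


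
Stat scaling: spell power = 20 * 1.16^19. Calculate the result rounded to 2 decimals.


value = base * growth^level
= 20 * 1.16^19
= 20 * 16.776517
= 335.53

335.53 spell power


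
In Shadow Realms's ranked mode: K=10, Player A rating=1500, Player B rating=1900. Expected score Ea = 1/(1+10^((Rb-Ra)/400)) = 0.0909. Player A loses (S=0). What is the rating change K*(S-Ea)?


Elo update: delta = K * (S - Ea), where S = 0 (loses)
S - Ea = 0 - 0.0909 = -0.0909
Rating change = 10 * -0.0909
= -0.91

-0.91 rating points


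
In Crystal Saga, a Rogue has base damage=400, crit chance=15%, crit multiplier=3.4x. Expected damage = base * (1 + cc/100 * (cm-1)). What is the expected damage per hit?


E[dmg] = base * (1 + crit_chance * (crit_mult - 1))
cc as decimal = 15/100 = 0.15
cm - 1 = 3.4 - 1 = 2.4
Bonus factor = 0.15 * 2.4 = 0.36
Total multiplier = 1 + 0.36 = 1.36
Expected damage = 400 * 1.36 = 544.00

544.00 damage


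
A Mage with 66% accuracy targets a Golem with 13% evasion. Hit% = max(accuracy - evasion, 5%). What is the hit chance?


accuracy - evasion = 66 - 13 = 53
Apply floor: max(53, 5) = 53
Hit chance = 53%

53%


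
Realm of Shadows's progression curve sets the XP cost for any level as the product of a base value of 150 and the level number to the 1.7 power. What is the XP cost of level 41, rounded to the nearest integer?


XP = 150 * level^1.7
Substitute level = 41:
XP = 150 * 41^1.7
= 150 * 551.7376
= 82761

82761 XP


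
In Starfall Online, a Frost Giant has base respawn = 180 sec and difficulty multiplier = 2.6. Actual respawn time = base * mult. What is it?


Respawn time = base * multiplier
= 180 * 2.6
= 468.0 seconds

468.0 seconds


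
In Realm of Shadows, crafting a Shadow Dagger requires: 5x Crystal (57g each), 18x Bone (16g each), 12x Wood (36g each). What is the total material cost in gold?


Cost breakdown:
  Crystal: 5 * 57 = 285
  Bone: 18 * 16 = 288
  Wood: 12 * 36 = 432
Total = 285 + 288 + 432 = 1005

1005 gold


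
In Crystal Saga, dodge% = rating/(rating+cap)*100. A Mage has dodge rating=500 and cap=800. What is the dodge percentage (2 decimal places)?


dodge% = 500 / (500 + 800) * 100
= 500 / 1300 * 100
= 0.384615 * 100
= 38.46%

38.46%


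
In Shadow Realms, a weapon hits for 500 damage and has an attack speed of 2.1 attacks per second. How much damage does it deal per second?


DPS = damage * attack_speed
= 500 * 2.1
= 1050.0

1050.0 DPS


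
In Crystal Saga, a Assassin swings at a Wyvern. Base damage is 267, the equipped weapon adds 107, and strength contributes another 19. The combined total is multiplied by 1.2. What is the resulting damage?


Sum base + weapon + str = 267 + 107 + 19 = 393
Multiply by 1.2:
393 * 1.2 = 471.6

471.6 damage


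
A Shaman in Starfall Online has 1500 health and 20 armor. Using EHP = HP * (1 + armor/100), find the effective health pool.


EHP = 1500 * (1 + 20/100)
= 1500 * (1 + 0.2)
= 1500 * 1.2
= 1800.0

1800.0 EHP


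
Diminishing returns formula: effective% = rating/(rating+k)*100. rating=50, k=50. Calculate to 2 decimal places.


effective% = rating / (rating + k) * 100
= 50 / (50 + 50) * 100
= 50 / 100 * 100
= 0.5 * 100
= 50.00%

50.00%


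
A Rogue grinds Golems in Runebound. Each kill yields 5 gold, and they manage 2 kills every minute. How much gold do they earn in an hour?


Gold per minute = 5 * 2 = 10
Gold per hour = 10 * 60 = 600

600 gold/hour


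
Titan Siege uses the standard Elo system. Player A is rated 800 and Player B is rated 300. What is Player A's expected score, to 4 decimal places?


Elo expected score: Ea = 1/(1 + 10^((Rb-Ra)/400))
Rb - Ra = 300 - 800 = -500
(Rb-Ra)/400 = -500/400 = -1.25
10^-1.25 = 0.056234
Ea = 1/(1 + 0.056234) = 1/1.056234 = 0.9468

0.9468


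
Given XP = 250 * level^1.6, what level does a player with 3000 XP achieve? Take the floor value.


XP = 250 * level^1.6, so level = (XP / 250)^(1/1.6)
= (3000 / 250)^(1/1.6)
= 12.0^0.625
= 4.7259
Floor: level = 4

level 4


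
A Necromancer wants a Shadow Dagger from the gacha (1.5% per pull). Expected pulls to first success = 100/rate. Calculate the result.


Expected pulls for a geometric distribution = 1/p = 100 / rate%
= 100 / 1.5
= 66.67

66.67 pulls


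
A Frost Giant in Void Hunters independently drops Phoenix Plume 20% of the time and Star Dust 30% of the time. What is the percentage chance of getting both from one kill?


For independent events, P(both) = P(A) * P(B)
= 20% * 30%
= 600 / 100 %
= 6.0%

6.0%


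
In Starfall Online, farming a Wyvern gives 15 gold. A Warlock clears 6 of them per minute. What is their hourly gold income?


Gold per minute = 15 * 6 = 90
Gold per hour = 90 * 60 = 5400

5400 gold/hour


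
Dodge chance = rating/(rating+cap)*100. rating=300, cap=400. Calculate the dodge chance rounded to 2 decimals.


dodge% = 300 / (300 + 400) * 100
= 300 / 700 * 100
= 0.428571 * 100
= 42.86%

42.86%


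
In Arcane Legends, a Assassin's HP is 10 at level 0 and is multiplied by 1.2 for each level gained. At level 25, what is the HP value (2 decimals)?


value = base * growth^level
= 10 * 1.2^25
= 10 * 95.396217
= 953.96

953.96 HP


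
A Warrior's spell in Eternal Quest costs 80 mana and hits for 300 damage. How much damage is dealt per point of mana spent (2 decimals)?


Efficiency = damage / mana
= 300 / 80
= 3.75

3.75 dmg/mana


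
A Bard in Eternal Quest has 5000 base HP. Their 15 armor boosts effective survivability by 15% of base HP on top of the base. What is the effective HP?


EHP = 5000 * (1 + 15/100)
= 5000 * (1 + 0.15)
= 5000 * 1.15
= 5750.0

5750.0 EHP


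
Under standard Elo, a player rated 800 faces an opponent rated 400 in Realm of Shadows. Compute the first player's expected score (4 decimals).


Elo expected score: Ea = 1/(1 + 10^((Rb-Ra)/400))
Rb - Ra = 400 - 800 = -400
(Rb-Ra)/400 = -400/400 = -1.0
10^-1.0 = 0.1
Ea = 1/(1 + 0.1) = 1/1.1 = 0.9091

0.9091


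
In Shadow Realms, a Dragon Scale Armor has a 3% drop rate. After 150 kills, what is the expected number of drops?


Expected drops = kills * (drop_rate / 100)
= 150 * (3 / 100)
= 150 * 0.03
= 4.5

4.5 drops


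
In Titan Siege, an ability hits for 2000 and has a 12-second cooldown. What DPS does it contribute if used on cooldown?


DPS = damage / cooldown
= 2000 / 12
= 166.67

166.67 DPS


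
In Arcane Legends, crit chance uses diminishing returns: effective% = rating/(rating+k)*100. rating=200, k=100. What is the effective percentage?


effective% = rating / (rating + k) * 100
= 200 / (200 + 100) * 100
= 200 / 300 * 100
= 0.666667 * 100
= 66.67%

66.67%


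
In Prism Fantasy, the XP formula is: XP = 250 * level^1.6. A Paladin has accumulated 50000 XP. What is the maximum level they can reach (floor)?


XP = 250 * level^1.6, so level = (XP / 250)^(1/1.6)
= (50000 / 250)^(1/1.6)
= 200.0^0.625
= 27.4248
Floor: level = 27

level 27


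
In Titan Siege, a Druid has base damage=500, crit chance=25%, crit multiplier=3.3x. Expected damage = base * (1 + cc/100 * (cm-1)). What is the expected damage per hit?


E[dmg] = base * (1 + crit_chance * (crit_mult - 1))
cc as decimal = 25/100 = 0.25
cm - 1 = 3.3 - 1 = 2.3
Bonus factor = 0.25 * 2.3 = 0.575
Total multiplier = 1 + 0.575 = 1.575
Expected damage = 500 * 1.575 = 787.50

787.50 damage


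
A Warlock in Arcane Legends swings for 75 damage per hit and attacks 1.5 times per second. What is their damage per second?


DPS = damage * attack_speed
= 75 * 1.5
= 112.5

112.5 DPS


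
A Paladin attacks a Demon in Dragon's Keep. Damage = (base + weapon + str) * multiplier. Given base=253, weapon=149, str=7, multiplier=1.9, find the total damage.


Sum base + weapon + str = 253 + 149 + 7 = 409
Multiply by 1.9:
409 * 1.9 = 777.1

777.1 damage


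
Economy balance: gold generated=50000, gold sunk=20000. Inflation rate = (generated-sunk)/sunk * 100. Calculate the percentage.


Net gold = 50000 - 20000 = 30000
Inflation rate = net / sunk * 100 = 30000 / 20000 * 100
= 1.5 * 100
= 150.00%

150.00%


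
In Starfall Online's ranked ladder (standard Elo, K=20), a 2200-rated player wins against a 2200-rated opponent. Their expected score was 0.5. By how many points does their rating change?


Elo update: delta = K * (S - Ea), where S = 1 (wins)
S - Ea = 1 - 0.5 = 0.5
Rating change = 20 * 0.5
= 10.00

10.00 rating points


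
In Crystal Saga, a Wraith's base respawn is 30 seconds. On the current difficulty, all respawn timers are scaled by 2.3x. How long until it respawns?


Respawn time = base * multiplier
= 30 * 2.3
= 69.0 seconds

69.0 seconds


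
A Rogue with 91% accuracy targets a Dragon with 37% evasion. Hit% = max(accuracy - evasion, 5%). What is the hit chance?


accuracy - evasion = 91 - 37 = 54
Apply floor: max(54, 5) = 54
Hit chance = 54%

54%


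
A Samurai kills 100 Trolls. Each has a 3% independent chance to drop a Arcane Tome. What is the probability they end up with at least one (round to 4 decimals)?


P(at least one) = 1 - P(none) = 1 - (1-p)^n
p = 3/100 = 0.03
1 - p = 0.97
(1 - p)^100 = 0.97^100 = 0.047553
P(at least one) = 1 - 0.047553 = 0.9524

0.9524


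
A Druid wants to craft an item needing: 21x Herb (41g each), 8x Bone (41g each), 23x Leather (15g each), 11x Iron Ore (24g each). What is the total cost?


Cost breakdown:
  Herb: 21 * 41 = 861
  Bone: 8 * 41 = 328
  Leather: 23 * 15 = 345
  Iron Ore: 11 * 24 = 264
Total = 861 + 328 + 345 + 264 = 1798

1798 gold


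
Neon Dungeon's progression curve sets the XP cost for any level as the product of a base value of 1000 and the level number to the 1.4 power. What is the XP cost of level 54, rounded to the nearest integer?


XP = 1000 * level^1.4
Substitute level = 54:
XP = 1000 * 54^1.4
= 1000 * 266.2878
= 266288

266288 XP


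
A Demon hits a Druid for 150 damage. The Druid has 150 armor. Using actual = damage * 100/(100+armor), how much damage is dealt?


actual = 150 * 100 / (100 + 150)
= 150 * 100 / 250
= 15000 / 250
= 60.00

60.00 damage


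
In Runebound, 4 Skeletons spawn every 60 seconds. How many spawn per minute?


Spawns per minute = count * (60 / interval)
= 4 * (60 / 60)
= 4 * 1.0
= 4.0

4.0 per minute


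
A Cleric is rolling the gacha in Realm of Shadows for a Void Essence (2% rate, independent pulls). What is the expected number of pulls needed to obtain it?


Expected pulls for a geometric distribution = 1/p = 100 / rate%
= 100 / 2
= 50.0

50.0 pulls


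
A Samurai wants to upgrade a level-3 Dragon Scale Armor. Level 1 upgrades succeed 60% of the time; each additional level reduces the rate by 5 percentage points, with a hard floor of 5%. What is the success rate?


raw_rate = 60 - 5 * (3 - 1)
= 60 - 5 * 2
= 60 - 10
= 50
Apply floor: max(50, 5) = 50%

50%


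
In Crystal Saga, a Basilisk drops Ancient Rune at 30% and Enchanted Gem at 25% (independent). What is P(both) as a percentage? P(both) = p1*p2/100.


For independent events, P(both) = P(A) * P(B)
= 30% * 25%
= 750 / 100 %
= 7.5%

7.5%


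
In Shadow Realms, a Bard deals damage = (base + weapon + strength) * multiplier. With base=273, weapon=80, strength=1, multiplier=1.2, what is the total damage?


Sum base + weapon + str = 273 + 80 + 1 = 354
Multiply by 1.2:
354 * 1.2 = 424.8

424.8 damage


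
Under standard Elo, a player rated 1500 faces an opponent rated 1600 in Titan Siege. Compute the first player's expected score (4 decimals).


Elo expected score: Ea = 1/(1 + 10^((Rb-Ra)/400))
Rb - Ra = 1600 - 1500 = 100
(Rb-Ra)/400 = 100/400 = 0.25
10^0.25 = 1.778279
Ea = 1/(1 + 1.778279) = 1/2.778279 = 0.3599

0.3599


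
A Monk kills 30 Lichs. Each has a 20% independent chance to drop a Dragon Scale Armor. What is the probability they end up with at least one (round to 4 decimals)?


P(at least one) = 1 - P(none) = 1 - (1-p)^n
p = 20/100 = 0.2
1 - p = 0.8
(1 - p)^30 = 0.8^30 = 0.001238
P(at least one) = 1 - 0.001238 = 0.9988

0.9988


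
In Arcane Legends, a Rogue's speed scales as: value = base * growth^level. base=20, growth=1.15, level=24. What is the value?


value = base * growth^level
= 20 * 1.15^24
= 20 * 28.625176
= 572.50

572.50 speed


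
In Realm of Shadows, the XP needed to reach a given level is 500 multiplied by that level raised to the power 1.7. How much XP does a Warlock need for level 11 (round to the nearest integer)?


XP = 500 * level^1.7
Substitute level = 11:
XP = 500 * 11^1.7
= 500 * 58.9342
= 29467

29467 XP


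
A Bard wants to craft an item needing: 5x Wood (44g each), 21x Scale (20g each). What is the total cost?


Cost breakdown:
  Wood: 5 * 44 = 220
  Scale: 21 * 20 = 420
Total = 220 + 420 = 640

640 gold


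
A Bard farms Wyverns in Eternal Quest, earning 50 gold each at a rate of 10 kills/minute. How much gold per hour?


Gold per minute = 50 * 10 = 500
Gold per hour = 500 * 60 = 30000

30000 gold/hour


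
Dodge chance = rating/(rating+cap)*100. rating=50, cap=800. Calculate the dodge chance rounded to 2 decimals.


dodge% = 50 / (50 + 800) * 100
= 50 / 850 * 100
= 0.058824 * 100
= 5.88%

5.88%


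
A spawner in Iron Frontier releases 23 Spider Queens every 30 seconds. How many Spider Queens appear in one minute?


Spawns per minute = count * (60 / interval)
= 23 * (60 / 30)
= 23 * 2.0
= 46.0

46.0 per minute


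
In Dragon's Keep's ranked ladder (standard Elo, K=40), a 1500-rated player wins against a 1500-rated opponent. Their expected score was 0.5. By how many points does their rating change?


Elo update: delta = K * (S - Ea), where S = 1 (wins)
S - Ea = 1 - 0.5 = 0.5
Rating change = 40 * 0.5
= 20.00

20.00 rating points


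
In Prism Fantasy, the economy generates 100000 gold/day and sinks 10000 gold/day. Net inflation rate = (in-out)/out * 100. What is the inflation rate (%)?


Net gold = 100000 - 10000 = 90000
Inflation rate = net / sunk * 100 = 90000 / 10000 * 100
= 9.0 * 100
= 900.00%

900.00%


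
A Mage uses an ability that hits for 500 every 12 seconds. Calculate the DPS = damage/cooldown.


DPS = damage / cooldown
= 500 / 12
= 41.67

41.67 DPS


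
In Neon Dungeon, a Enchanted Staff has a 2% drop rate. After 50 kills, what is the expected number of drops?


Expected drops = kills * (drop_rate / 100)
= 50 * (2 / 100)
= 50 * 0.02
= 1.0

1.0 drops


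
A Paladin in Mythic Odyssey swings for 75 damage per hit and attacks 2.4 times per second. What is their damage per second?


DPS = damage * attack_speed
= 75 * 2.4
= 180.0

180.0 DPS


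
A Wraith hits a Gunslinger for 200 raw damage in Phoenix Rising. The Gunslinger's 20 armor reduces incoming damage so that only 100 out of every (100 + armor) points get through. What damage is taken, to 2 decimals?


actual = 200 * 100 / (100 + 20)
= 200 * 100 / 120
= 20000 / 120
= 166.67

166.67 damage


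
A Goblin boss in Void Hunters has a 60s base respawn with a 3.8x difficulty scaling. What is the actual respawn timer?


Respawn time = base * multiplier
= 60 * 3.8
= 228.0 seconds

228.0 seconds


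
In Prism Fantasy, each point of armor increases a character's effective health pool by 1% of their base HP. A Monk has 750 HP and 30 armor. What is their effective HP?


EHP = 750 * (1 + 30/100)
= 750 * (1 + 0.3)
= 750 * 1.3
= 975.0

975.0 EHP


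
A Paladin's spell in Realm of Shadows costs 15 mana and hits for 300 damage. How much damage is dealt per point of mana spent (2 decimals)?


Efficiency = damage / mana
= 300 / 15
= 20.00

20.00 dmg/mana


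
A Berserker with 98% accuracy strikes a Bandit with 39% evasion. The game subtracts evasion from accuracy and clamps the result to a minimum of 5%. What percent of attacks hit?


accuracy - evasion = 98 - 39 = 59
Apply floor: max(59, 5) = 59
Hit chance = 59%

59%


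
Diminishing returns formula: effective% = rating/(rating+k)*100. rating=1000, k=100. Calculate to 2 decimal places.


effective% = rating / (rating + k) * 100
= 1000 / (1000 + 100) * 100
= 1000 / 1100 * 100
= 0.909091 * 100
= 90.91%

90.91%


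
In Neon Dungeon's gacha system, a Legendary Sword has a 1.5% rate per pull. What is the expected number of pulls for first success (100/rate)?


Expected pulls for a geometric distribution = 1/p = 100 / rate%
= 100 / 1.5
= 66.67

66.67 pulls


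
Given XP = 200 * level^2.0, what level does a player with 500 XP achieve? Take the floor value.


XP = 200 * level^2.0, so level = (XP / 200)^(1/2.0)
= (500 / 200)^(1/2.0)
= 2.5^0.5
= 1.5811
Floor: level = 1

level 1


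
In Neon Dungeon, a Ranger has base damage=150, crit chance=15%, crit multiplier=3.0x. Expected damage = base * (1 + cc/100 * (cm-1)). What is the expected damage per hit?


E[dmg] = base * (1 + crit_chance * (crit_mult - 1))
cc as decimal = 15/100 = 0.15
cm - 1 = 3.0 - 1 = 2.0
Bonus factor = 0.15 * 2.0 = 0.3
Total multiplier = 1 + 0.3 = 1.3
Expected damage = 150 * 1.3 = 195.00

195.00 damage


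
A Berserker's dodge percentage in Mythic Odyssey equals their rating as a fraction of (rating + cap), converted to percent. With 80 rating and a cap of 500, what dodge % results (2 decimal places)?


dodge% = 80 / (80 + 500) * 100
= 80 / 580 * 100
= 0.137931 * 100
= 13.79%

13.79%


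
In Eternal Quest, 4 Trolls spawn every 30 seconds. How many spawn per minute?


Spawns per minute = count * (60 / interval)
= 4 * (60 / 30)
= 4 * 2.0
= 8.0

8.0 per minute


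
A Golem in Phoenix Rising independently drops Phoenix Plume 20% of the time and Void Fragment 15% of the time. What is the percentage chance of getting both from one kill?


For independent events, P(both) = P(A) * P(B)
= 20% * 15%
= 300 / 100 %
= 3.0%

3.0%


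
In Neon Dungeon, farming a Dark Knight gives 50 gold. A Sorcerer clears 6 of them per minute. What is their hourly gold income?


Gold per minute = 50 * 6 = 300
Gold per hour = 300 * 60 = 18000

18000 gold/hour


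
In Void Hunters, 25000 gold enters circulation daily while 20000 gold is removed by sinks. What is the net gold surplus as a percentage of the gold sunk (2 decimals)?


Net gold = 25000 - 20000 = 5000
Inflation rate = net / sunk * 100 = 5000 / 20000 * 100
= 0.25 * 100
= 25.00%

25.00%


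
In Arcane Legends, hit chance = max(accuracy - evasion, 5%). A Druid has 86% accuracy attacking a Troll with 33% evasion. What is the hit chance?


accuracy - evasion = 86 - 33 = 53
Apply floor: max(53, 5) = 53
Hit chance = 53%

53%


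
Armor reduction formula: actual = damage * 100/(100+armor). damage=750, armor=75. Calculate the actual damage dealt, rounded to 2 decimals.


actual = 750 * 100 / (100 + 75)
= 750 * 100 / 175
= 75000 / 175
= 428.57

428.57 damage


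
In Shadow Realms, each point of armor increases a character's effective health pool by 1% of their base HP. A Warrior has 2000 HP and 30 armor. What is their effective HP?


EHP = 2000 * (1 + 30/100)
= 2000 * (1 + 0.3)
= 2000 * 1.3
= 2600.0

2600.0 EHP


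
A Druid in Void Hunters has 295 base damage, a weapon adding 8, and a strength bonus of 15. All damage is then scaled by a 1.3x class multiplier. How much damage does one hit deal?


Sum base + weapon + str = 295 + 8 + 15 = 318
Multiply by 1.3:
318 * 1.3 = 413.4

413.4 damage


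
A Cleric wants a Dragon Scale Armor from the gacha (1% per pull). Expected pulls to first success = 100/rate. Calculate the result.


Expected pulls for a geometric distribution = 1/p = 100 / rate%
= 100 / 1
= 100.0

100.0 pulls


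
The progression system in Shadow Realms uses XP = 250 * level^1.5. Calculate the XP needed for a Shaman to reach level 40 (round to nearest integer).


XP = 250 * level^1.5
Substitute level = 40:
XP = 250 * 40^1.5
= 250 * 252.9822
= 63246

63246 XP


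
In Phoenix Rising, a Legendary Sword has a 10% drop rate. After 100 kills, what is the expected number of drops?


Expected drops = kills * (drop_rate / 100)
= 100 * (10 / 100)
= 100 * 0.1
= 10.0

10.0 drops


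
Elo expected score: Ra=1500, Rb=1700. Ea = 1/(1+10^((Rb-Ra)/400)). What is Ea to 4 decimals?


Elo expected score: Ea = 1/(1 + 10^((Rb-Ra)/400))
Rb - Ra = 1700 - 1500 = 200
(Rb-Ra)/400 = 200/400 = 0.5
10^0.5 = 3.162278
Ea = 1/(1 + 3.162278) = 1/4.162278 = 0.2403

0.2403


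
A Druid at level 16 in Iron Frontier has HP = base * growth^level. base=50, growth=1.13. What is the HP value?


value = base * growth^level
= 50 * 1.13^16
= 50 * 7.067326
= 353.37

353.37 HP


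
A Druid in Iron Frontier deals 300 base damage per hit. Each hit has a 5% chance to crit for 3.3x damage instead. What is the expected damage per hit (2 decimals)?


E[dmg] = base * (1 + crit_chance * (crit_mult - 1))
cc as decimal = 5/100 = 0.05
cm - 1 = 3.3 - 1 = 2.3
Bonus factor = 0.05 * 2.3 = 0.115
Total multiplier = 1 + 0.115 = 1.115
Expected damage = 300 * 1.115 = 334.50

334.50 damage


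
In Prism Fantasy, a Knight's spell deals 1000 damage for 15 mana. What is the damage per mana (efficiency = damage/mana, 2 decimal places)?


Efficiency = damage / mana
= 1000 / 15
= 66.67

66.67 dmg/mana


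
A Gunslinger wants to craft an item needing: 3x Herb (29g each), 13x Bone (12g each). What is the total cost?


Cost breakdown:
  Herb: 3 * 29 = 87
  Bone: 13 * 12 = 156
Total = 87 + 156 = 243

243 gold


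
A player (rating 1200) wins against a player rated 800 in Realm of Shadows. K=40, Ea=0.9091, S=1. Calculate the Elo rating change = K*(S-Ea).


Elo update: delta = K * (S - Ea), where S = 1 (wins)
S - Ea = 1 - 0.9091 = 0.0909
Rating change = 40 * 0.0909
= 3.64

3.64 rating points


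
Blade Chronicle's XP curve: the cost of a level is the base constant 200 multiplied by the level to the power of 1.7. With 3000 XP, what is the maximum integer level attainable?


XP = 200 * level^1.7, so level = (XP / 200)^(1/1.7)
= (3000 / 200)^(1/1.7)
= 15.0^0.5882
= 4.9183
Floor: level = 4

level 4


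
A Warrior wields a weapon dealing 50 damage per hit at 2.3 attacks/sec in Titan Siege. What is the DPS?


DPS = damage * attack_speed
= 50 * 2.3
= 115.0

115.0 DPS


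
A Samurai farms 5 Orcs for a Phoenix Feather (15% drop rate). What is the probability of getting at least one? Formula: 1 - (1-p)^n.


P(at least one) = 1 - P(none) = 1 - (1-p)^n
p = 15/100 = 0.15
1 - p = 0.85
(1 - p)^5 = 0.85^5 = 0.443705
P(at least one) = 1 - 0.443705 = 0.5563

0.5563


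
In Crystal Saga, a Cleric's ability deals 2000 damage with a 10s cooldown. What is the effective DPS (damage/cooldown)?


DPS = damage / cooldown
= 2000 / 10
= 200.00

200.00 DPS


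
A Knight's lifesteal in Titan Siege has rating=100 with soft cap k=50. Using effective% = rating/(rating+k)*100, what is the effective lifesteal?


effective% = rating / (rating + k) * 100
= 100 / (100 + 50) * 100
= 100 / 150 * 100
= 0.666667 * 100
= 66.67%

66.67%


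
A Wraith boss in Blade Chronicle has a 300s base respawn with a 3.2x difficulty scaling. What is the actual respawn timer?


Respawn time = base * multiplier
= 300 * 3.2
= 960.0 seconds

960.0 seconds


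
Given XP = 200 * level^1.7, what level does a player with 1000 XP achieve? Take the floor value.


XP = 200 * level^1.7, so level = (XP / 200)^(1/1.7)
= (1000 / 200)^(1/1.7)
= 5.0^0.5882
= 2.5773
Floor: level = 2

level 2


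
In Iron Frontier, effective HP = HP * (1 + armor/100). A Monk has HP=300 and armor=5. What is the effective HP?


EHP = 300 * (1 + 5/100)
= 300 * (1 + 0.05)
= 300 * 1.05
= 315.0

315.0 EHP


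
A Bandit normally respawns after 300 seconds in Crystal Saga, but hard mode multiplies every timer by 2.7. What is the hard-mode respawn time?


Respawn time = base * multiplier
= 300 * 2.7
= 810.0 seconds

810.0 seconds


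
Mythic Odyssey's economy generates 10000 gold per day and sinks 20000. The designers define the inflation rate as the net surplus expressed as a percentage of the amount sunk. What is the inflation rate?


Net gold = 10000 - 20000 = -10000
Inflation rate = net / sunk * 100 = -10000 / 20000 * 100
= -0.5 * 100
= -50.00%

-50.00%


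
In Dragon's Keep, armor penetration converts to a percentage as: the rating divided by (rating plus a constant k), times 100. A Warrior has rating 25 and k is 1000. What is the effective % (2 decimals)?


effective% = rating / (rating + k) * 100
= 25 / (25 + 1000) * 100
= 25 / 1025 * 100
= 0.02439 * 100
= 2.44%

2.44%


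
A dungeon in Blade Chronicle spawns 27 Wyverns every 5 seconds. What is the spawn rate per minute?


Spawns per minute = count * (60 / interval)
= 27 * (60 / 5)
= 27 * 12.0
= 324.0

324.0 per minute


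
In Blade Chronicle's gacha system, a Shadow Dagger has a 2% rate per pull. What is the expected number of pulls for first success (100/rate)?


Expected pulls for a geometric distribution = 1/p = 100 / rate%
= 100 / 2
= 50.0

50.0 pulls


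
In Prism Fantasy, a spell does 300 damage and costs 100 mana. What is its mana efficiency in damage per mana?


Efficiency = damage / mana
= 300 / 100
= 3.00

3.00 dmg/mana


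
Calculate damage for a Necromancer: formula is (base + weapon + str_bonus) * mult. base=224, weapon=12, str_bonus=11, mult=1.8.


Sum base + weapon + str = 224 + 12 + 11 = 247
Multiply by 1.8:
247 * 1.8 = 444.6

444.6 damage


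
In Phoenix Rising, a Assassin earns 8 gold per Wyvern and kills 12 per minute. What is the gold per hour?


Gold per minute = 8 * 12 = 96
Gold per hour = 96 * 60 = 5760

5760 gold/hour


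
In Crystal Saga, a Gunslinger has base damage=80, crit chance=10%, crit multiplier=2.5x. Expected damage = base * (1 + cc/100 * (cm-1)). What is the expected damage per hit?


E[dmg] = base * (1 + crit_chance * (crit_mult - 1))
cc as decimal = 10/100 = 0.1
cm - 1 = 2.5 - 1 = 1.5
Bonus factor = 0.1 * 1.5 = 0.15
Total multiplier = 1 + 0.15 = 1.15
Expected damage = 80 * 1.15 = 92.00

92.00 damage


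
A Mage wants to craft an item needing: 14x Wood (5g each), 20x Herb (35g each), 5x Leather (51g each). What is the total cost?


Cost breakdown:
  Wood: 14 * 5 = 70
  Herb: 20 * 35 = 700
  Leather: 5 * 51 = 255
Total = 70 + 700 + 255 = 1025

1025 gold


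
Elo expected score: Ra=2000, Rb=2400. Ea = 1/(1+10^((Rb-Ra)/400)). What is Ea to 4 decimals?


Elo expected score: Ea = 1/(1 + 10^((Rb-Ra)/400))
Rb - Ra = 2400 - 2000 = 400
(Rb-Ra)/400 = 400/400 = 1.0
10^1.0 = 10.0
Ea = 1/(1 + 10.0) = 1/11.0 = 0.0909

0.0909


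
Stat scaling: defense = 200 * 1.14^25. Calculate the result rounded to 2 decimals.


value = base * growth^level
= 200 * 1.14^25
= 200 * 26.461916
= 5292.38

5292.38 defense
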